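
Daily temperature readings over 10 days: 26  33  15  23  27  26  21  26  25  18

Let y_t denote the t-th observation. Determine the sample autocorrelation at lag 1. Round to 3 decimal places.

-0.291

Mean ȳ = (26 + 33 + 15 + 23 + 27 + 26 + 21 + 26 + 25 + 18)/10 = 24.0000
Numerator Σ_{t=1}^{9}(y_t−ȳ)(y_{t+1}−ȳ) = -67.0000
Denominator Σ(y_t−ȳ)² = 230.0000
r_1 = -67.0000 / 230.0000 = -0.291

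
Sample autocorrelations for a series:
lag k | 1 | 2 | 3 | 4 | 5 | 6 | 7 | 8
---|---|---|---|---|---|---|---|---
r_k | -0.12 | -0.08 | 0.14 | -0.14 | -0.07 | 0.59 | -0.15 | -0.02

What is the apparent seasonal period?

The largest autocorrelation is r_6 = 0.59; the remaining lags stay at or below 0.14.
The dominant spike at lag 6 indicates a seasonal period of 6.

6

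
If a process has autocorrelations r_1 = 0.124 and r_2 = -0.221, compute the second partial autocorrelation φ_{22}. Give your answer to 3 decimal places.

-0.240

φ_{22} = (r_2 − r_1²) / (1 − r_1²)
r_1² = (0.124)² = 0.015376
Numerator = -0.221 − 0.0154 = -0.2364; denominator = 1 − 0.0154 = 0.9846
φ_{22} = -0.2364 / 0.9846 = -0.240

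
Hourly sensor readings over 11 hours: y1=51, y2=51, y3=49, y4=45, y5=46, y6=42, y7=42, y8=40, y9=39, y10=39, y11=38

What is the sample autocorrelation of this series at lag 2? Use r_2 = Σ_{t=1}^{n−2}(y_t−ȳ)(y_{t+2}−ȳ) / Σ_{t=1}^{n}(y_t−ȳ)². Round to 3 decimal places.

0.476

Mean ȳ = (51 + 51 + 49 + 45 + 46 + 42 + 42 + 40 + 39 + 39 + 38)/11 = 43.8182
Numerator Σ_{t=1}^{9}(y_t−ȳ)(y_{t+2}−ȳ) = 113.0248
Denominator Σ(y_t−ȳ)² = 237.6364
r_2 = 113.0248 / 237.6364 = 0.476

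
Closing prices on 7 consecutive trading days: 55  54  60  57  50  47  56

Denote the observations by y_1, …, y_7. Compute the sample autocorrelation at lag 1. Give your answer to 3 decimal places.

0.176

Mean ȳ = (55 + 54 + 60 + 57 + 50 + 47 + 56)/7 = 54.1429
Deviations from mean: 0.8571, -0.1429, 5.8571, 2.8571, -4.1429, -7.1429, 1.8571
Numerator Σ_{t=1}^{6}(y_t−ȳ)(y_{t+1}−ȳ) = 20.2653
Denominator Σ(y_t−ȳ)² = 114.8571
r_1 = 20.2653 / 114.8571 = 0.176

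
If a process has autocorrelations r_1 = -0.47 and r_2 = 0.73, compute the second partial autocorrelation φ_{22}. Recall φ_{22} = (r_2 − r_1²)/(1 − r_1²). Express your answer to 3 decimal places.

0.653

φ_{22} = (r_2 − r_1²) / (1 − r_1²)
r_1² = (-0.47)² = 0.2209
Numerator = 0.73 − 0.2209 = 0.5091; denominator = 1 − 0.2209 = 0.7791
φ_{22} = 0.5091 / 0.7791 = 0.653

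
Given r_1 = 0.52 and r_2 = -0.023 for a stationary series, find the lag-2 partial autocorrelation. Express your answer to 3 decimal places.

-0.402

φ_{22} = (r_2 − r_1²) / (1 − r_1²)
r_1² = (0.52)² = 0.2704
Numerator = -0.023 − 0.2704 = -0.2934; denominator = 1 − 0.2704 = 0.7296
φ_{22} = -0.2934 / 0.7296 = -0.402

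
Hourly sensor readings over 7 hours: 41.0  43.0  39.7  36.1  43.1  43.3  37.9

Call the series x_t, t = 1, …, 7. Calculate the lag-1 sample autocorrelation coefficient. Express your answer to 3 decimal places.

-0.186

Mean x̄ = (41.0 + 43.0 + 39.7 + 36.1 + 43.1 + 43.3 + 37.9)/7 = 40.5857
Σ(x_t−x̄)(x_{t+1}−x̄) = (1.0002) + (-2.1384) + (3.9731) + (-11.2784) + (6.8245) + (-7.2898) = -8.9088
Denominator Σ(x_t−x̄)² = 47.8086
r_1 = -8.9088 / 47.8086 = -0.186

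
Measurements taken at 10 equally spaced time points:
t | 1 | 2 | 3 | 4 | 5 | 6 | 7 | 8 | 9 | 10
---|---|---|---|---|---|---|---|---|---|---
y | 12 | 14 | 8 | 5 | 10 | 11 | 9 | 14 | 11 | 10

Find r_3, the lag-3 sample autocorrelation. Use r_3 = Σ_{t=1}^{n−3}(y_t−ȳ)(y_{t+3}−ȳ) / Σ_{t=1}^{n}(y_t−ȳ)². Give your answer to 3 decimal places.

Mean ȳ = (12 + 14 + 8 + 5 + 10 + 11 + 9 + 14 + 11 + 10)/10 = 10.4000
Numerator Σ_{t=1}^{7}(y_t−ȳ)(y_{t+3}−ȳ) = -4.4800
Denominator Σ(y_t−ȳ)² = 66.4000
r_3 = -4.4800 / 66.4000 = -0.067

-0.067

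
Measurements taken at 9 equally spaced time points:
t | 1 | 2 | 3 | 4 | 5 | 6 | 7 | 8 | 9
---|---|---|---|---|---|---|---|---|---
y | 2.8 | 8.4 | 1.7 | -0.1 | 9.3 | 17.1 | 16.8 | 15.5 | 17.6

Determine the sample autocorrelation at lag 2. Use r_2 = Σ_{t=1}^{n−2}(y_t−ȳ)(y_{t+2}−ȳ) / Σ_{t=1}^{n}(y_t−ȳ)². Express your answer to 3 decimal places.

Mean ȳ = (2.8 + 8.4 + 1.7 − 0.1 + 9.3 + 17.1 + 16.8 + 15.5 + 17.6)/9 = 9.9000
Σ(y_t−ȳ)(y_{t+2}−ȳ) = (58.2200) + (15.0000) + (4.9200) + (-72.0000) + (-4.1400) + (40.3200) + (53.1300) = 95.4500
Denominator Σ(y_t−ȳ)² = 410.3600
r_2 = 95.4500 / 410.3600 = 0.233

0.233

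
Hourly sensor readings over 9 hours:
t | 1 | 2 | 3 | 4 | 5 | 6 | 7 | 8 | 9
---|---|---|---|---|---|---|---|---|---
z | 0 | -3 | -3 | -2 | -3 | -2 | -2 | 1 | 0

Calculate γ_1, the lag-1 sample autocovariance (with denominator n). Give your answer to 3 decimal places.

Mean z̄ = (0 − 3 − 3 − 2 − 3 − 2 − 2 + 1 + 0)/9 = -1.5556
Σ_{t=1}^{8}(z_t−z̄)(z_{t+1}−z̄) = 4.8025
γ_1 = 4.8025 / 9 = 0.534

0.534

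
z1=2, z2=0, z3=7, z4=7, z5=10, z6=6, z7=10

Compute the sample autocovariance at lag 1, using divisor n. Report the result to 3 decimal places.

3.286

Mean z̄ = (2 + 0 + 7 + 7 + 10 + 6 + 10)/7 = 6.0000
Deviations: -4.0000, -6.0000, 1.0000, 1.0000, 4.0000, 0.0000, 4.0000
Σ_{t=1}^{6}(z_t−z̄)(z_{t+1}−z̄) = 23.0000
γ_1 = 23.0000 / 7 = 3.286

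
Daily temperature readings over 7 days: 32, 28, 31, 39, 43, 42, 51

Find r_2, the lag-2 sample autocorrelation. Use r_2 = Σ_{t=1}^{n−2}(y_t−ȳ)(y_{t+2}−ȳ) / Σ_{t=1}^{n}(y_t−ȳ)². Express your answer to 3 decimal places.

Mean ȳ = (32 + 28 + 31 + 39 + 43 + 42 + 51)/7 = 38.0000
Deviations from mean: -6.0000, -10.0000, -7.0000, 1.0000, 5.0000, 4.0000, 13.0000
Σ(y_t−ȳ)(y_{t+2}−ȳ) = (42.0000) + (-10.0000) + (-35.0000) + (4.0000) + (65.0000) = 66.0000
Denominator Σ(y_t−ȳ)² = 396.0000
r_2 = 66.0000 / 396.0000 = 0.167

0.167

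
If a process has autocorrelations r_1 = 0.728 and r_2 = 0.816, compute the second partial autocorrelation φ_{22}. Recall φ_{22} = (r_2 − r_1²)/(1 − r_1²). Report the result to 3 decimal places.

0.609

φ_{22} = (r_2 − r_1²) / (1 − r_1²)
r_1² = (0.728)² = 0.529984
Numerator = 0.816 − 0.5300 = 0.2860; denominator = 1 − 0.5300 = 0.4700
φ_{22} = 0.2860 / 0.4700 = 0.609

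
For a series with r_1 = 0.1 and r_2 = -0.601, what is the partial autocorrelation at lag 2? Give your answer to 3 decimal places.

φ_{22} = (r_2 − r_1²) / (1 − r_1²)
r_1² = (0.1)² = 0.01
Numerator = -0.601 − 0.0100 = -0.6110; denominator = 1 − 0.0100 = 0.9900
φ_{22} = -0.6110 / 0.9900 = -0.617

-0.617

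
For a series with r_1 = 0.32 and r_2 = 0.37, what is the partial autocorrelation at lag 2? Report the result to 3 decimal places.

0.298

φ_{22} = (r_2 − r_1²) / (1 − r_1²)
r_1² = (0.32)² = 0.1024
Numerator = 0.37 − 0.1024 = 0.2676; denominator = 1 − 0.1024 = 0.8976
φ_{22} = 0.2676 / 0.8976 = 0.298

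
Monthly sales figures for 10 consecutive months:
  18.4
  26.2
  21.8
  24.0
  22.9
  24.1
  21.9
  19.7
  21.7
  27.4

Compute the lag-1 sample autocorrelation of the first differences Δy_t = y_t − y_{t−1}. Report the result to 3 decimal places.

First differences Δy: 7.8, -4.4, 2.2, -1.1, 1.2, -2.2, -2.2, 2.0, 5.7
Mean of differences = 1.0000
Numerator Σ(Δy_t−Δȳ)(Δy_{t+1}−Δȳ) = -35.0400
Denominator Σ(Δy_t−Δȳ)² = 124.8600
r_1(Δy) = -35.0400 / 124.8600 = -0.281

-0.281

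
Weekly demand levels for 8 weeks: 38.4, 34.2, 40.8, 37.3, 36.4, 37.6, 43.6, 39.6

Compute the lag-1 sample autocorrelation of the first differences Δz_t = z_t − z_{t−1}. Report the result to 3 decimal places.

-0.527

First differences Δz: -4.2, 6.6, -3.5, -0.9, 1.2, 6.0, -4.0
Mean of differences = 0.1714
Numerator Σ(Δz_t−Δz̄)(Δz_{t+1}−Δz̄) = -67.1908
Denominator Σ(Δz_t−Δz̄)² = 127.4943
r_1(Δz) = -67.1908 / 127.4943 = -0.527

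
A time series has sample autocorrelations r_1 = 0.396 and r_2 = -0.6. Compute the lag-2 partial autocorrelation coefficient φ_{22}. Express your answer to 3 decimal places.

φ_{22} = (r_2 − r_1²) / (1 − r_1²)
r_1² = (0.396)² = 0.156816
Numerator = -0.6 − 0.1568 = -0.7568; denominator = 1 − 0.1568 = 0.8432
φ_{22} = -0.7568 / 0.8432 = -0.898

-0.898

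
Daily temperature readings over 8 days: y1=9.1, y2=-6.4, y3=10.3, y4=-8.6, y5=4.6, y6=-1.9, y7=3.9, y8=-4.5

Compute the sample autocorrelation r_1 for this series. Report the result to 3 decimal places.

Mean ȳ = (9.1 − 6.4 + 10.3 − 8.6 + 4.6 − 1.9 + 3.9 − 4.5)/8 = 0.8125
Deviations from mean: 8.2875, -7.2125, 9.4875, -9.4125, 3.7875, -2.7125, 3.0875, -5.3125
Σ(y_t−ȳ)(y_{t+1}−ȳ) = (-59.7736) + (-68.4286) + (-89.3011) + (-35.6498) + (-10.2736) + (-8.3748) + (-16.4023) = -288.2039
Denominator Σ(y_t−ȳ)² = 358.7688
r_1 = -288.2039 / 358.7688 = -0.803

-0.803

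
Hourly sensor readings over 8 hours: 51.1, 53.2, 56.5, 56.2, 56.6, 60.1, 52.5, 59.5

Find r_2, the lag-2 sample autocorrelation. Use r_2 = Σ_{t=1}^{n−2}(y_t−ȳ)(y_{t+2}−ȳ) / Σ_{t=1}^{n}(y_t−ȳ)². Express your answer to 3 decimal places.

0.161

Mean ȳ = (51.1 + 53.2 + 56.5 + 56.2 + 56.6 + 60.1 + 52.5 + 59.5)/8 = 55.7125
Numerator Σ_{t=1}^{6}(y_t−ȳ)(y_{t+2}−ȳ) = 11.7472
Denominator Σ(y_t−ȳ)² = 73.1488
r_2 = 11.7472 / 73.1488 = 0.161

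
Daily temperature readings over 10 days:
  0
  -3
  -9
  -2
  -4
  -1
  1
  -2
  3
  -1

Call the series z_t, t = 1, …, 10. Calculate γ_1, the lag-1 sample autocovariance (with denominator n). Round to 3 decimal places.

Mean z̄ = (0 − 3 − 9 − 2 − 4 − 1 + 1 − 2 + 3 − 1)/10 = -1.8000
Σ_{t=1}^{9}(z_t−z̄)(z_{t+1}−z̄) = 11.1600
γ_1 = 11.1600 / 10 = 1.116

1.116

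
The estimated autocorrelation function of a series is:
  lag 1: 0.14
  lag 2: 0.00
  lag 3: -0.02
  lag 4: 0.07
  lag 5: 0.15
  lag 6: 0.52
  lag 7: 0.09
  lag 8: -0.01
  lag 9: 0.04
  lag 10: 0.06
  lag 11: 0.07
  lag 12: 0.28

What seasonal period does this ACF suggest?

6

The largest autocorrelation is r_6 = 0.52, with a weaker echo at lag 12 (0.28); the remaining lags stay at or below 0.15.
The dominant spike at lag 6 indicates a seasonal period of 6.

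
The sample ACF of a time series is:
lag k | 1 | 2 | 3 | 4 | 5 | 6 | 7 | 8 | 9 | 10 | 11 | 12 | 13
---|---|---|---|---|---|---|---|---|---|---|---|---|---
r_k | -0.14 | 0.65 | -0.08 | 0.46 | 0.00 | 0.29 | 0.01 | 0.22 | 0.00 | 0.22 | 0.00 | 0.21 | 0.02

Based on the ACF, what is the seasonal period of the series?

The largest autocorrelation is r_2 = 0.65, with weaker echoes at lags 4 (0.46), 6 (0.29), 8 (0.22), 10 (0.22) and 12 (0.21); the remaining lags stay at or below 0.02.
The dominant spike at lag 2 indicates a seasonal period of 2.

2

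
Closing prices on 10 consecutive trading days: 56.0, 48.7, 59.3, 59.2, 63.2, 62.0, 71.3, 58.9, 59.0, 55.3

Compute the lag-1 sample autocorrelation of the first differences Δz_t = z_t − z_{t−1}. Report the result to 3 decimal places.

-0.483

First differences Δz: -7.3, 10.6, -0.1, 4.0, -1.2, 9.3, -12.4, 0.1, -3.7
Mean of differences = -0.0778
Numerator Σ(Δz_t−Δz̄)(Δz_{t+1}−Δz̄) = -210.9349
Denominator Σ(Δz_t−Δz̄)² = 436.9956
r_1(Δz) = -210.9349 / 436.9956 = -0.483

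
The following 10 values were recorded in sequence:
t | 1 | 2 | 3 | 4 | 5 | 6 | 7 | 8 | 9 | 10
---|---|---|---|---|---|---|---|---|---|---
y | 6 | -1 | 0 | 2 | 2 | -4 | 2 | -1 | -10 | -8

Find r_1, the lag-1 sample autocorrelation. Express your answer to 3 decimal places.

Mean ȳ = (6 − 1 + 0 + 2 + 2 − 4 + 2 − 1 − 10 − 8)/10 = -1.2000
Numerator Σ_{t=1}^{9}(y_t−ȳ)(y_{t+1}−ȳ) = 56.5600
Denominator Σ(y_t−ȳ)² = 215.6000
r_1 = 56.5600 / 215.6000 = 0.262

0.262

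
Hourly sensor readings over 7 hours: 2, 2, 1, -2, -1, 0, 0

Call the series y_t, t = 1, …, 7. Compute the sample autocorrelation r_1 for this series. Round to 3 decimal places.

Mean ȳ = (2 + 2 + 1 − 2 − 1 + 0 + 0)/7 = 0.2857
Deviations from mean: 1.7143, 1.7143, 0.7143, -2.2857, -1.2857, -0.2857, -0.2857
Σ(y_t−ȳ)(y_{t+1}−ȳ) = (2.9388) + (1.2245) + (-1.6327) + (2.9388) + (0.3673) + (0.0816) = 5.9184
Denominator Σ(y_t−ȳ)² = 13.4286
r_1 = 5.9184 / 13.4286 = 0.441

0.441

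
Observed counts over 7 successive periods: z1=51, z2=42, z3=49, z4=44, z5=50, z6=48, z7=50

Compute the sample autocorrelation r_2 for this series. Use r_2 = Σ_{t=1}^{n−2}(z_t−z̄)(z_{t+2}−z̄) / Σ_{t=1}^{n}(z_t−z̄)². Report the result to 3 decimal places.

Mean z̄ = (51 + 42 + 49 + 44 + 50 + 48 + 50)/7 = 47.7143
Σ(z_t−z̄)(z_{t+2}−z̄) = (4.2245) + (21.2245) + (2.9388) + (-1.0612) + (5.2245) = 32.5510
Denominator Σ(z_t−z̄)² = 69.4286
r_2 = 32.5510 / 69.4286 = 0.469

0.469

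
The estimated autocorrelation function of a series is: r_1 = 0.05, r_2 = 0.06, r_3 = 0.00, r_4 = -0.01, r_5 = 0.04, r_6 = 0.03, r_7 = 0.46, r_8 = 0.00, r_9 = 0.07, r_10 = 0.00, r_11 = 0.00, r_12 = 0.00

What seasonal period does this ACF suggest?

7

The largest autocorrelation is r_7 = 0.46; the remaining lags stay at or below 0.07.
The dominant spike at lag 7 indicates a seasonal period of 7.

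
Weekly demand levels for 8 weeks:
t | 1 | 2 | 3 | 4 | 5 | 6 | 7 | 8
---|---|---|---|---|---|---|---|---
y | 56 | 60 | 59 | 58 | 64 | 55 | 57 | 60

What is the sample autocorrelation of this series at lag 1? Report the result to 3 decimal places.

-0.403

Mean ȳ = (56 + 60 + 59 + 58 + 64 + 55 + 57 + 60)/8 = 58.6250
Deviations from mean: -2.6250, 1.3750, 0.3750, -0.6250, 5.3750, -3.6250, -1.6250, 1.3750
Numerator Σ_{t=1}^{7}(y_t−ȳ)(y_{t+1}−ȳ) = -22.5156
Denominator Σ(y_t−ȳ)² = 55.8750
r_1 = -22.5156 / 55.8750 = -0.403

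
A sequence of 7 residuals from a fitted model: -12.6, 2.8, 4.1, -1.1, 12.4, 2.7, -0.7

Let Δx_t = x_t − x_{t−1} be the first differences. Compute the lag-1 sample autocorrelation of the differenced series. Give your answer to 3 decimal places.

First differences Δx: 15.4, 1.3, -5.2, 13.5, -9.7, -3.4
Mean of differences = 1.9833
Numerator Σ(Δx_t−Δx̄)(Δx_{t+1}−Δx̄) = -158.6453
Denominator Σ(Δx_t−Δx̄)² = 530.1883
r_1(Δx) = -158.6453 / 530.1883 = -0.299

-0.299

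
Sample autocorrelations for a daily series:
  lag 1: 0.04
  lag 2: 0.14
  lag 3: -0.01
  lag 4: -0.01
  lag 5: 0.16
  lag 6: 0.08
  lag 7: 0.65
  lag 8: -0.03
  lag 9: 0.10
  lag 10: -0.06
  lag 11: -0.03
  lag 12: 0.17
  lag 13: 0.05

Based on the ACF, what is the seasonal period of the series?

The largest autocorrelation is r_7 = 0.65; the remaining lags stay at or below 0.17.
The dominant spike at lag 7 indicates a seasonal period of 7.

7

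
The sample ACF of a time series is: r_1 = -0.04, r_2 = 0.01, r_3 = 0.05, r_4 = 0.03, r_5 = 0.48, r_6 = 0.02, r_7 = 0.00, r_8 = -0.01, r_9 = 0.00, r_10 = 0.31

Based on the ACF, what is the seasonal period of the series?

The largest autocorrelation is r_5 = 0.48, with a weaker echo at lag 10 (0.31); the remaining lags stay at or below 0.05.
The dominant spike at lag 5 indicates a seasonal period of 5.

5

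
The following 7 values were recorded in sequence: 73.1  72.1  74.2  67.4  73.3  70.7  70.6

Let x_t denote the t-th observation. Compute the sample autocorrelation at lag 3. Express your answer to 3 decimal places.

Mean x̄ = (73.1 + 72.1 + 74.2 + 67.4 + 73.3 + 70.7 + 70.6)/7 = 71.6286
Deviations from mean: 1.4714, 0.4714, 2.5714, -4.2286, 1.6714, -0.9286, -1.0286
Numerator Σ_{t=1}^{4}(x_t−x̄)(x_{t+3}−x̄) = -3.4724
Denominator Σ(x_t−x̄)² = 31.5943
r_3 = -3.4724 / 31.5943 = -0.110

-0.110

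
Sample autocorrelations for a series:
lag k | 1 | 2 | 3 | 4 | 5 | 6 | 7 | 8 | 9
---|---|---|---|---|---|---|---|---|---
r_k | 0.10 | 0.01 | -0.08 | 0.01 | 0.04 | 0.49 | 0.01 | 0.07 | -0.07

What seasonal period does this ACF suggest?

6

The largest autocorrelation is r_6 = 0.49; the remaining lags stay at or below 0.10.
The dominant spike at lag 6 indicates a seasonal period of 6.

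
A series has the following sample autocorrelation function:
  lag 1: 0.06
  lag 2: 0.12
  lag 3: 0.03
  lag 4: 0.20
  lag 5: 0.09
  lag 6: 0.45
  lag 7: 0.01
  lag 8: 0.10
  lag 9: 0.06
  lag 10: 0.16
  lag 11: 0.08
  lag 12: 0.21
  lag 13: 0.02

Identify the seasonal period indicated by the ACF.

6

The largest autocorrelation is r_6 = 0.45, with a weaker echo at lag 12 (0.21); the remaining lags stay at or below 0.20.
The dominant spike at lag 6 indicates a seasonal period of 6.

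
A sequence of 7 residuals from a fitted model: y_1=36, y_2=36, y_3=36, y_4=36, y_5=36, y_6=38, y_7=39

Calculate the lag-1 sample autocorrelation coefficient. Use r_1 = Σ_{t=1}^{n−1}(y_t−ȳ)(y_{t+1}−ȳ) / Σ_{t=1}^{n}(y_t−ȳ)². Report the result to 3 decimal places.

0.431

Mean ȳ = (36 + 36 + 36 + 36 + 36 + 38 + 39)/7 = 36.7143
Deviations from mean: -0.7143, -0.7143, -0.7143, -0.7143, -0.7143, 1.2857, 2.2857
Numerator Σ_{t=1}^{6}(y_t−ȳ)(y_{t+1}−ȳ) = 4.0612
Denominator Σ(y_t−ȳ)² = 9.4286
r_1 = 4.0612 / 9.4286 = 0.431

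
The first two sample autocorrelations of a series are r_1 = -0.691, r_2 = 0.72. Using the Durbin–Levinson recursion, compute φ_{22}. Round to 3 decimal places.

0.464

φ_{22} = (r_2 − r_1²) / (1 − r_1²)
r_1² = (-0.691)² = 0.477481
Numerator = 0.72 − 0.4775 = 0.2425; denominator = 1 − 0.4775 = 0.5225
φ_{22} = 0.2425 / 0.5225 = 0.464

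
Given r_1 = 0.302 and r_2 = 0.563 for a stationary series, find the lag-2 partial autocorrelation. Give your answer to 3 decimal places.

0.519

φ_{22} = (r_2 − r_1²) / (1 − r_1²)
r_1² = (0.302)² = 0.091204
Numerator = 0.563 − 0.0912 = 0.4718; denominator = 1 − 0.0912 = 0.9088
φ_{22} = 0.4718 / 0.9088 = 0.519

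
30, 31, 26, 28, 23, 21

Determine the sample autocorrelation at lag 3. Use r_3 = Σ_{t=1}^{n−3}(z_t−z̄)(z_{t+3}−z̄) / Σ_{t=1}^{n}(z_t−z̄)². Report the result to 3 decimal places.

Mean z̄ = (30 + 31 + 26 + 28 + 23 + 21)/6 = 26.5000
Deviations from mean: 3.5000, 4.5000, -0.5000, 1.5000, -3.5000, -5.5000
Σ(z_t−z̄)(z_{t+3}−z̄) = (5.2500) + (-15.7500) + (2.7500) = -7.7500
Denominator Σ(z_t−z̄)² = 77.5000
r_3 = -7.7500 / 77.5000 = -0.100

-0.100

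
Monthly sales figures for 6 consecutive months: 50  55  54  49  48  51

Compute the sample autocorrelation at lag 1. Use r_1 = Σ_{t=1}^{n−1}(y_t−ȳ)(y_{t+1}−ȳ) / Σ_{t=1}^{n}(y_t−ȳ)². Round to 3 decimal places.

0.197

Mean ȳ = (50 + 55 + 54 + 49 + 48 + 51)/6 = 51.1667
Deviations from mean: -1.1667, 3.8333, 2.8333, -2.1667, -3.1667, -0.1667
Numerator Σ_{t=1}^{5}(y_t−ȳ)(y_{t+1}−ȳ) = 7.6389
Denominator Σ(y_t−ȳ)² = 38.8333
r_1 = 7.6389 / 38.8333 = 0.197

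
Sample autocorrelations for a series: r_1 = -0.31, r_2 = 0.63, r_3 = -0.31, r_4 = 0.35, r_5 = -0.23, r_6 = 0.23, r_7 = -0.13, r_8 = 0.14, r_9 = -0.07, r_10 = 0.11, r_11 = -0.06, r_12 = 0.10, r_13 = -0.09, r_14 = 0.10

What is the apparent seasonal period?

2

The largest autocorrelation is r_2 = 0.63, with weaker echoes at lags 4 (0.35) and 6 (0.23); the remaining lags stay at or below 0.14.
The dominant spike at lag 2 indicates a seasonal period of 2.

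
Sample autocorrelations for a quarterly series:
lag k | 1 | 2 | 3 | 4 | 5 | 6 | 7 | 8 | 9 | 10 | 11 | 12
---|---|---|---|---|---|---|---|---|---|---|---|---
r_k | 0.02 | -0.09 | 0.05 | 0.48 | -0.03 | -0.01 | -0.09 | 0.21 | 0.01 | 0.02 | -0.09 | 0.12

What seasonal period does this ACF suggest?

4

The largest autocorrelation is r_4 = 0.48, with a weaker echo at lag 8 (0.21); the remaining lags stay at or below 0.12.
The dominant spike at lag 4 indicates a seasonal period of 4.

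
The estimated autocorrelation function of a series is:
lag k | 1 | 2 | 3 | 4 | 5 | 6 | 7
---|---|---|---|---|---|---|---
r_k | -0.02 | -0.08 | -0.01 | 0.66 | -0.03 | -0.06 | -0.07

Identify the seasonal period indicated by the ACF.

The largest autocorrelation is r_4 = 0.66; the remaining lags stay at or below -0.01.
The dominant spike at lag 4 indicates a seasonal period of 4.

4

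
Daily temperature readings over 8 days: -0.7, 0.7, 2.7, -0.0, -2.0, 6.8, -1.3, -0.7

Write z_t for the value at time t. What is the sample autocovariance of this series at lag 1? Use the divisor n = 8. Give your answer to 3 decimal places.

Mean z̄ = (-0.7 + 0.7 + 2.7 − 0.0 − 2.0 + 6.8 − 1.3 − 0.7)/8 = 0.6875
Σ_{t=1}^{7}(z_t−z̄)(z_{t+1}−z̄) = -25.3464
γ_1 = -25.3464 / 8 = -3.168

-3.168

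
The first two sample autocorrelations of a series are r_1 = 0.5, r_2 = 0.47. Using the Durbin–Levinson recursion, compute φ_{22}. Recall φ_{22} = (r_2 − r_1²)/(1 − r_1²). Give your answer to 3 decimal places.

φ_{22} = (r_2 − r_1²) / (1 − r_1²)
r_1² = (0.5)² = 0.25
Numerator = 0.47 − 0.2500 = 0.2200; denominator = 1 − 0.2500 = 0.7500
φ_{22} = 0.2200 / 0.7500 = 0.293

0.293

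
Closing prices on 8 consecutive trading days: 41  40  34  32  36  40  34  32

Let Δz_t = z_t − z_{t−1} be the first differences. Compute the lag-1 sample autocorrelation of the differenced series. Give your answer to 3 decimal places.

0.046

First differences Δz: -1, -6, -2, 4, 4, -6, -2
Mean of differences = -1.2857
Numerator Σ(Δz_t−Δz̄)(Δz_{t+1}−Δz̄) = 4.6327
Denominator Σ(Δz_t−Δz̄)² = 101.4286
r_1(Δz) = 4.6327 / 101.4286 = 0.046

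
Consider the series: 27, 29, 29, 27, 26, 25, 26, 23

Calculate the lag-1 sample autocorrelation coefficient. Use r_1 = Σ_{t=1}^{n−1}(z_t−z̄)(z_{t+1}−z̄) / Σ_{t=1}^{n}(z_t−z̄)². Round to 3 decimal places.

Mean z̄ = (27 + 29 + 29 + 27 + 26 + 25 + 26 + 23)/8 = 26.5000
Deviations from mean: 0.5000, 2.5000, 2.5000, 0.5000, -0.5000, -1.5000, -0.5000, -3.5000
Σ(z_t−z̄)(z_{t+1}−z̄) = (1.2500) + (6.2500) + (1.2500) + (-0.2500) + (0.7500) + (0.7500) + (1.7500) = 11.7500
Denominator Σ(z_t−z̄)² = 28.0000
r_1 = 11.7500 / 28.0000 = 0.420

0.420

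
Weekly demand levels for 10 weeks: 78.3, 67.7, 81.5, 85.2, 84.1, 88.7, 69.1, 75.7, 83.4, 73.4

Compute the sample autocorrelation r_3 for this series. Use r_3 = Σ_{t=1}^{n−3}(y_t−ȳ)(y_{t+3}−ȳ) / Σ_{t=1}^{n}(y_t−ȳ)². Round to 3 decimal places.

-0.033

Mean ȳ = (78.3 + 67.7 + 81.5 + 85.2 + 84.1 + 88.7 + 69.1 + 75.7 + 83.4 + 73.4)/10 = 78.7100
Numerator Σ_{t=1}^{7}(y_t−ȳ)(y_{t+3}−ȳ) = -14.8433
Denominator Σ(y_t−ȳ)² = 451.7490
r_3 = -14.8433 / 451.7490 = -0.033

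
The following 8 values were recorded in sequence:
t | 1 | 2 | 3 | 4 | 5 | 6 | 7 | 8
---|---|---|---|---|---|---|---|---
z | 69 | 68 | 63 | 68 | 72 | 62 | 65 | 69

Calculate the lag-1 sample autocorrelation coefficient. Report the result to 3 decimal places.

Mean z̄ = (69 + 68 + 63 + 68 + 72 + 62 + 65 + 69)/8 = 67.0000
Σ(z_t−z̄)(z_{t+1}−z̄) = (2.0000) + (-4.0000) + (-4.0000) + (5.0000) + (-25.0000) + (10.0000) + (-4.0000) = -20.0000
Denominator Σ(z_t−z̄)² = 80.0000
r_1 = -20.0000 / 80.0000 = -0.250

-0.250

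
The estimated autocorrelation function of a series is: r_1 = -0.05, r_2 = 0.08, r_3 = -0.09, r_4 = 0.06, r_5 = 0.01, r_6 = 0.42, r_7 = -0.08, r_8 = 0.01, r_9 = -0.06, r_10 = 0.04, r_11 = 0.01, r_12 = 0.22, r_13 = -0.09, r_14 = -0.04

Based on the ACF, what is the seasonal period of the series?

6

The largest autocorrelation is r_6 = 0.42, with a weaker echo at lag 12 (0.22); the remaining lags stay at or below 0.08.
The dominant spike at lag 6 indicates a seasonal period of 6.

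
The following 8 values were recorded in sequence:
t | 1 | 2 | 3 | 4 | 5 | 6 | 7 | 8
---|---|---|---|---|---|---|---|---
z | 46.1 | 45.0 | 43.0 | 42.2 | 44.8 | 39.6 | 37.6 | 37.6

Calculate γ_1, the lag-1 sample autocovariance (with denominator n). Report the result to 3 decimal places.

4.908

Mean z̄ = (46.1 + 45.0 + 43.0 + 42.2 + 44.8 + 39.6 + 37.6 + 37.6)/8 = 41.9875
Σ_{t=1}^{7}(z_t−z̄)(z_{t+1}−z̄) = 39.2623
γ_1 = 39.2623 / 8 = 4.908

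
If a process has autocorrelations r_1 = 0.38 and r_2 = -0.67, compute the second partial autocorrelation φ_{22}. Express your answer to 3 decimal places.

-0.952

φ_{22} = (r_2 − r_1²) / (1 − r_1²)
r_1² = (0.38)² = 0.1444
Numerator = -0.67 − 0.1444 = -0.8144; denominator = 1 − 0.1444 = 0.8556
φ_{22} = -0.8144 / 0.8556 = -0.952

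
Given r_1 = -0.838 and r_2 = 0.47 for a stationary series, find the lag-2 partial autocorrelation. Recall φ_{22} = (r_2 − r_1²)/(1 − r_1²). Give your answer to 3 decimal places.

φ_{22} = (r_2 − r_1²) / (1 − r_1²)
r_1² = (-0.838)² = 0.702244
Numerator = 0.47 − 0.7022 = -0.2322; denominator = 1 − 0.7022 = 0.2978
φ_{22} = -0.2322 / 0.2978 = -0.780

-0.780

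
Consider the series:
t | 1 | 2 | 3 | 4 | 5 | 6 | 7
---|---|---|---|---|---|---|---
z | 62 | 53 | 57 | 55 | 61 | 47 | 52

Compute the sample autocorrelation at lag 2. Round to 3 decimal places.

Mean z̄ = (62 + 53 + 57 + 55 + 61 + 47 + 52)/7 = 55.2857
Σ(z_t−z̄)(z_{t+2}−z̄) = (11.5102) + (0.6531) + (9.7959) + (2.3673) + (-18.7755) = 5.5510
Denominator Σ(z_t−z̄)² = 165.4286
r_2 = 5.5510 / 165.4286 = 0.034

0.034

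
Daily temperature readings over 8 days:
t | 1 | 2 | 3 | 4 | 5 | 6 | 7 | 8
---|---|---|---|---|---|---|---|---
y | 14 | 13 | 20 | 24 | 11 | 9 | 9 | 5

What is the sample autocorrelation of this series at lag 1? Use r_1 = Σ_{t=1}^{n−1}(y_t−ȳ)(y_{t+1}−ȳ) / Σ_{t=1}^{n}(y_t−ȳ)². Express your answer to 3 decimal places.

Mean ȳ = (14 + 13 + 20 + 24 + 11 + 9 + 9 + 5)/8 = 13.1250
Deviations from mean: 0.8750, -0.1250, 6.8750, 10.8750, -2.1250, -4.1250, -4.1250, -8.1250
Σ(y_t−ȳ)(y_{t+1}−ȳ) = (-0.1094) + (-0.8594) + (74.7656) + (-23.1094) + (8.7656) + (17.0156) + (33.5156) = 109.9844
Denominator Σ(y_t−ȳ)² = 270.8750
r_1 = 109.9844 / 270.8750 = 0.406

0.406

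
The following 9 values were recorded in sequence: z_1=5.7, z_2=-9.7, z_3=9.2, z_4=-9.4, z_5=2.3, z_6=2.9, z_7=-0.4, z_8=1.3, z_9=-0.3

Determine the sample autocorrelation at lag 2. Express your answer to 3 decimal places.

0.443

Mean z̄ = (5.7 − 9.7 + 9.2 − 9.4 + 2.3 + 2.9 − 0.4 + 1.3 − 0.3)/9 = 0.1778
Σ(z_t−z̄)(z_{t+2}−z̄) = (49.8227) + (94.6072) + (19.1472) + (-26.0728) + (-1.2262) + (3.0549) + (0.2760) = 139.6090
Denominator Σ(z_t−z̄)² = 314.9356
r_2 = 139.6090 / 314.9356 = 0.443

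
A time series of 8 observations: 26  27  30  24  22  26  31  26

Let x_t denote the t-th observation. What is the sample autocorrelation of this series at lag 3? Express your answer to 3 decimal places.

Mean x̄ = (26 + 27 + 30 + 24 + 22 + 26 + 31 + 26)/8 = 26.5000
Numerator Σ_{t=1}^{5}(x_t−x̄)(x_{t+3}−x̄) = -11.7500
Denominator Σ(x_t−x̄)² = 60.0000
r_3 = -11.7500 / 60.0000 = -0.196

-0.196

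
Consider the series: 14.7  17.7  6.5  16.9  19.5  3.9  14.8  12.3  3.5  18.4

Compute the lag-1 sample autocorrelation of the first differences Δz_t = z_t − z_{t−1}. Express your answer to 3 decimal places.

-0.507

First differences Δz: 3.0, -11.2, 10.4, 2.6, -15.6, 10.9, -2.5, -8.8, 14.9
Mean of differences = 0.4111
Numerator Σ(Δz_t−Δz̄)(Δz_{t+1}−Δz̄) = -464.3412
Denominator Σ(Δz_t−Δz̄)² = 915.7089
r_1(Δz) = -464.3412 / 915.7089 = -0.507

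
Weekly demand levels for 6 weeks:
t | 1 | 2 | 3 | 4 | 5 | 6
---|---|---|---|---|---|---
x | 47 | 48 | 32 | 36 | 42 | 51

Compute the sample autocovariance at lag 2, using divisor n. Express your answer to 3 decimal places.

-21.704

Mean x̄ = (47 + 48 + 32 + 36 + 42 + 51)/6 = 42.6667
Σ_{t=1}^{4}(x_t−x̄)(x_{t+2}−x̄) = -130.2222
γ_2 = -130.2222 / 6 = -21.704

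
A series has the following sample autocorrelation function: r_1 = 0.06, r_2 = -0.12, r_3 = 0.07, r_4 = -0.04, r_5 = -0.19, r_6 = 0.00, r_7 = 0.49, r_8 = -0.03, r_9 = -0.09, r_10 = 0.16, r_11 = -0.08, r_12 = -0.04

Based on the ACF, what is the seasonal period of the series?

The largest autocorrelation is r_7 = 0.49; the remaining lags stay at or below 0.16.
The dominant spike at lag 7 indicates a seasonal period of 7.

7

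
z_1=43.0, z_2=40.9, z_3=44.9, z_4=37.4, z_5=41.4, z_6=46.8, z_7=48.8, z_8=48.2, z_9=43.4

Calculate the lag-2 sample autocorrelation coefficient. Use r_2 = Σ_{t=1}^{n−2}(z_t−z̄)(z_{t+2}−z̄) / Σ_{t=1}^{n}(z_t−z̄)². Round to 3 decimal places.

-0.045

Mean z̄ = (43.0 + 40.9 + 44.9 + 37.4 + 41.4 + 46.8 + 48.8 + 48.2 + 43.4)/9 = 43.8667
Numerator Σ_{t=1}^{7}(z_t−z̄)(z_{t+2}−z̄) = -4.9889
Denominator Σ(z_t−z̄)² = 110.4600
r_2 = -4.9889 / 110.4600 = -0.045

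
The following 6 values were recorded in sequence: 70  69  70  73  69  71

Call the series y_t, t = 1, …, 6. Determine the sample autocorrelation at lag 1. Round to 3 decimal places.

Mean ȳ = (70 + 69 + 70 + 73 + 69 + 71)/6 = 70.3333
Deviations from mean: -0.3333, -1.3333, -0.3333, 2.6667, -1.3333, 0.6667
Σ(y_t−ȳ)(y_{t+1}−ȳ) = (0.4444) + (0.4444) + (-0.8889) + (-3.5556) + (-0.8889) = -4.4444
Denominator Σ(y_t−ȳ)² = 11.3333
r_1 = -4.4444 / 11.3333 = -0.392

-0.392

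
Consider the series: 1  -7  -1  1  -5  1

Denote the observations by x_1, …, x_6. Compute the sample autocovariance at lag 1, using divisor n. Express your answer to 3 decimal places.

Mean x̄ = (1 − 7 − 1 + 1 − 5 + 1)/6 = -1.6667
Σ_{t=1}^{5}(x_t−x̄)(x_{t+1}−x̄) = -33.7778
γ_1 = -33.7778 / 6 = -5.630

-5.630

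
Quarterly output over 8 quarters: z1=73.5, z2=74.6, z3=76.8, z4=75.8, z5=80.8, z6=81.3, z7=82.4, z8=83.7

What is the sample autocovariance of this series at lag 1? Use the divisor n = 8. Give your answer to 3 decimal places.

7.757

Mean z̄ = (73.5 + 74.6 + 76.8 + 75.8 + 80.8 + 81.3 + 82.4 + 83.7)/8 = 78.6125
Σ_{t=1}^{7}(z_t−z̄)(z_{t+1}−z̄) = 62.0586
γ_1 = 62.0586 / 8 = 7.757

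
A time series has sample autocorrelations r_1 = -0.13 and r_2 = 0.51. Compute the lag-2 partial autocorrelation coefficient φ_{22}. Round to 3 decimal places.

φ_{22} = (r_2 − r_1²) / (1 − r_1²)
r_1² = (-0.13)² = 0.0169
Numerator = 0.51 − 0.0169 = 0.4931; denominator = 1 − 0.0169 = 0.9831
φ_{22} = 0.4931 / 0.9831 = 0.502

0.502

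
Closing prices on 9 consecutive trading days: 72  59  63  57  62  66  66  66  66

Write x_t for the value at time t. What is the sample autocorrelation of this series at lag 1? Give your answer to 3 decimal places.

-0.032

Mean x̄ = (72 + 59 + 63 + 57 + 62 + 66 + 66 + 66 + 66)/9 = 64.1111
Numerator Σ_{t=1}^{8}(x_t−x̄)(x_{t+1}−x̄) = -5.0123
Denominator Σ(x_t−x̄)² = 158.8889
r_1 = -5.0123 / 158.8889 = -0.032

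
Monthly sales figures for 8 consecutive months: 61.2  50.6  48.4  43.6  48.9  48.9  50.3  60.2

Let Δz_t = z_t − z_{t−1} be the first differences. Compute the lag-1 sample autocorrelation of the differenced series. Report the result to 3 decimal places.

0.083

First differences Δz: -10.6, -2.2, -4.8, 5.3, 0.0, 1.4, 9.9
Mean of differences = -0.1429
Numerator Σ(Δz_t−Δz̄)(Δz_{t+1}−Δz̄) = 22.2367
Denominator Σ(Δz_t−Δz̄)² = 268.1571
r_1(Δz) = 22.2367 / 268.1571 = 0.083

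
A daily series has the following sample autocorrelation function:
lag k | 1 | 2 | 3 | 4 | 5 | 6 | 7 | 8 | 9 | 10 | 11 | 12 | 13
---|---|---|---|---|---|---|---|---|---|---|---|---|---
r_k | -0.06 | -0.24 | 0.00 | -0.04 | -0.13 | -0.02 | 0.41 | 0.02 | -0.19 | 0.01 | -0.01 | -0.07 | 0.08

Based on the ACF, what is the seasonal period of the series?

7

The largest autocorrelation is r_7 = 0.41; the remaining lags stay at or below 0.08.
The dominant spike at lag 7 indicates a seasonal period of 7.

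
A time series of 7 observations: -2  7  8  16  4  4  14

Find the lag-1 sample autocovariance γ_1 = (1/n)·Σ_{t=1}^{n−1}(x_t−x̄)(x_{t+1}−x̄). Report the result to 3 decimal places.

Mean x̄ = (-2 + 7 + 8 + 16 + 4 + 4 + 14)/7 = 7.2857
Σ_{t=1}^{6}(x_t−x̄)(x_{t+1}−x̄) = -31.2245
γ_1 = -31.2245 / 7 = -4.461

-4.461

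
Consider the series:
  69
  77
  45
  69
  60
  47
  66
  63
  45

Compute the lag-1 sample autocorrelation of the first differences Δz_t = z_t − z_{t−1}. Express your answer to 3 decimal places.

-0.562

First differences Δz: 8, -32, 24, -9, -13, 19, -3, -18
Mean of differences = -3.0000
Numerator Σ(Δz_t−Δz̄)(Δz_{t+1}−Δz̄) = -1424.0000
Denominator Σ(Δz_t−Δz̄)² = 2536.0000
r_1(Δz) = -1424.0000 / 2536.0000 = -0.562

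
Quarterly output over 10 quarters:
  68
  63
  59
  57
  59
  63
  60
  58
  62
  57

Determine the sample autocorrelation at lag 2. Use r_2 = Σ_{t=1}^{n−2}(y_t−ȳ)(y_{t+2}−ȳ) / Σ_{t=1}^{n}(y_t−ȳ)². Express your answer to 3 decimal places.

-0.219

Mean ȳ = (68 + 63 + 59 + 57 + 59 + 63 + 60 + 58 + 62 + 57)/10 = 60.6000
Numerator Σ_{t=1}^{8}(y_t−ȳ)(y_{t+2}−ȳ) = -23.3200
Denominator Σ(y_t−ȳ)² = 106.4000
r_2 = -23.3200 / 106.4000 = -0.219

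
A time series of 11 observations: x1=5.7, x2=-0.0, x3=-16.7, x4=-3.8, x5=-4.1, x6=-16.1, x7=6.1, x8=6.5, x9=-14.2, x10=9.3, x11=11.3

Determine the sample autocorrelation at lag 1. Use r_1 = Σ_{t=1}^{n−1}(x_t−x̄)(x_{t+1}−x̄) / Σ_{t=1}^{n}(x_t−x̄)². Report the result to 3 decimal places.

Mean x̄ = (5.7 − 0.0 − 16.7 − 3.8 − 4.1 − 16.1 + 6.1 + 6.5 − 14.2 + 9.3 + 11.3)/11 = -1.4545
Numerator Σ_{t=1}^{10}(x_t−x̄)(x_{t+1}−x̄) = -82.8957
Denominator Σ(x_t−x̄)² = 1073.8473
r_1 = -82.8957 / 1073.8473 = -0.077

-0.077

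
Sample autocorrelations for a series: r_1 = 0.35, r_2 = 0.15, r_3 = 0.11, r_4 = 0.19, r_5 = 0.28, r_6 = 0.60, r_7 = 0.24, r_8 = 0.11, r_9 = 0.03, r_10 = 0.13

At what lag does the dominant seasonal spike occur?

6

The largest autocorrelation is r_6 = 0.60; the remaining lags stay at or below 0.35. The elevated value at lag 1 (0.35), dropping to 0.15 at lag 2, reflects decaying short-term dependence rather than seasonality.
The dominant spike at lag 6 indicates a seasonal period of 6.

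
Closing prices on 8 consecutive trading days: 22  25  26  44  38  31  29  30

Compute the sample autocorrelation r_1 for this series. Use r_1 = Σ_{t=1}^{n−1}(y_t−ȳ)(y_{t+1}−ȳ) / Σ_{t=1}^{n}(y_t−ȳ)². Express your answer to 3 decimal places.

Mean ȳ = (22 + 25 + 26 + 44 + 38 + 31 + 29 + 30)/8 = 30.6250
Deviations from mean: -8.6250, -5.6250, -4.6250, 13.3750, 7.3750, 0.3750, -1.6250, -0.6250
Σ(y_t−ȳ)(y_{t+1}−ȳ) = (48.5156) + (26.0156) + (-61.8594) + (98.6406) + (2.7656) + (-0.6094) + (1.0156) = 114.4844
Denominator Σ(y_t−ȳ)² = 363.8750
r_1 = 114.4844 / 363.8750 = 0.315

0.315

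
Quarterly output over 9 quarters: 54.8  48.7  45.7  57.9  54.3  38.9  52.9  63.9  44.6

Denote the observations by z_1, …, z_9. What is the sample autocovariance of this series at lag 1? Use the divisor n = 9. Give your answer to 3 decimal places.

-14.778

Mean z̄ = (54.8 + 48.7 + 45.7 + 57.9 + 54.3 + 38.9 + 52.9 + 63.9 + 44.6)/9 = 51.3000
Σ_{t=1}^{8}(z_t−z̄)(z_{t+1}−z̄) = -133.0000
γ_1 = -133.0000 / 9 = -14.778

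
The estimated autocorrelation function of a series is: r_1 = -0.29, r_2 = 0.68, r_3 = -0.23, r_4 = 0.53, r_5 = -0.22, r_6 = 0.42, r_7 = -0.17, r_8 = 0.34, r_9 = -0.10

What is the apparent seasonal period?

2

The largest autocorrelation is r_2 = 0.68, with weaker echoes at lags 4 (0.53), 6 (0.42) and 8 (0.34); the remaining lags stay at or below -0.10.
The dominant spike at lag 2 indicates a seasonal period of 2.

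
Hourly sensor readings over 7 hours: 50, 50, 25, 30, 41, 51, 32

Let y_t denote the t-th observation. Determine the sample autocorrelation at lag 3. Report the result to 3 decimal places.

-0.248

Mean ȳ = (50 + 50 + 25 + 30 + 41 + 51 + 32)/7 = 39.8571
Σ(y_t−ȳ)(y_{t+3}−ȳ) = (-99.9796) + (11.5918) + (-165.5510) + (77.4490) = -176.4898
Denominator Σ(y_t−ȳ)² = 710.8571
r_3 = -176.4898 / 710.8571 = -0.248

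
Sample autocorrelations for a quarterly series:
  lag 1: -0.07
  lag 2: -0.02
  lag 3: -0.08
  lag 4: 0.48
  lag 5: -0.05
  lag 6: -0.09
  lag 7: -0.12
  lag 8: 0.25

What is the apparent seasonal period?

The largest autocorrelation is r_4 = 0.48, with a weaker echo at lag 8 (0.25); the remaining lags stay at or below -0.02.
The dominant spike at lag 4 indicates a seasonal period of 4.

4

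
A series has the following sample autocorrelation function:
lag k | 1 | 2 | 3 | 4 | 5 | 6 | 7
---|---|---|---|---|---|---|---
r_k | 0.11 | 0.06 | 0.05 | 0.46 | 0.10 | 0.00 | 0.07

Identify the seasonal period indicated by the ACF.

4

The largest autocorrelation is r_4 = 0.46; the remaining lags stay at or below 0.11.
The dominant spike at lag 4 indicates a seasonal period of 4.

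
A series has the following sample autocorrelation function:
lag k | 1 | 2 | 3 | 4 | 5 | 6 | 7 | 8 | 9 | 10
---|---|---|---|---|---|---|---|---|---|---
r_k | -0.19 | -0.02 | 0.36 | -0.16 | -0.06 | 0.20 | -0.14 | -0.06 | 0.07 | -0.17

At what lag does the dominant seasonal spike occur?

The largest autocorrelation is r_3 = 0.36, with a weaker echo at lag 6 (0.20); the remaining lags stay at or below 0.07.
The dominant spike at lag 3 indicates a seasonal period of 3.

3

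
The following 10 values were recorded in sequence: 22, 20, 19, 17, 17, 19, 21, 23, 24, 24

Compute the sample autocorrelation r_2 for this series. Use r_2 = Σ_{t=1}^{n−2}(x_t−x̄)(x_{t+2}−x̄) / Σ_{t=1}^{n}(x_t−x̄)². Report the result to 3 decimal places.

Mean x̄ = (22 + 20 + 19 + 17 + 17 + 19 + 21 + 23 + 24 + 24)/10 = 20.6000
Numerator Σ_{t=1}^{8}(x_t−x̄)(x_{t+2}−x̄) = 15.6800
Denominator Σ(x_t−x̄)² = 62.4000
r_2 = 15.6800 / 62.4000 = 0.251

0.251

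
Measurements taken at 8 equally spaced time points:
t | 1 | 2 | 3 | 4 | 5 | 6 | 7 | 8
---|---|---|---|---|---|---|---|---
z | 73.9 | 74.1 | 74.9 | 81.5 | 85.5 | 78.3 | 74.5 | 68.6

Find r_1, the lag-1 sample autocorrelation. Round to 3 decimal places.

Mean z̄ = (73.9 + 74.1 + 74.9 + 81.5 + 85.5 + 78.3 + 74.5 + 68.6)/8 = 76.4125
Numerator Σ_{t=1}^{7}(z_t−z̄)(z_{t+1}−z̄) = 76.3298
Denominator Σ(z_t−z̄)² = 190.6688
r_1 = 76.3298 / 190.6688 = 0.400

0.400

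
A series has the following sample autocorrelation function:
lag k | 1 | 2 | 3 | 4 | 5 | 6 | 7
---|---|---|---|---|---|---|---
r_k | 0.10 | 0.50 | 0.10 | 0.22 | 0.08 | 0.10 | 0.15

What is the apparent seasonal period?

2

The largest autocorrelation is r_2 = 0.50, with a weaker echo at lag 4 (0.22); the remaining lags stay at or below 0.15.
The dominant spike at lag 2 indicates a seasonal period of 2.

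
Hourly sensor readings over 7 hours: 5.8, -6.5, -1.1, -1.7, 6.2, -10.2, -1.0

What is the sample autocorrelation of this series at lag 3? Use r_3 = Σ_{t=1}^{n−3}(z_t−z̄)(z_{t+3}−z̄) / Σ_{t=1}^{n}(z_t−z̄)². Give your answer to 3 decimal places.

Mean z̄ = (5.8 − 6.5 − 1.1 − 1.7 + 6.2 − 10.2 − 1.0)/7 = -1.2143
Deviations from mean: 7.0143, -5.2857, 0.1143, -0.4857, 7.4143, -8.9857, 0.2143
Numerator Σ_{t=1}^{4}(z_t−z̄)(z_{t+3}−z̄) = -43.7278
Denominator Σ(z_t−z̄)² = 213.1486
r_3 = -43.7278 / 213.1486 = -0.205

-0.205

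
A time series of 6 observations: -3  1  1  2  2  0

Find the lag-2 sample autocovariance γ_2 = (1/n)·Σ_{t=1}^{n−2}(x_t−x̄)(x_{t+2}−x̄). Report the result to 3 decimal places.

Mean x̄ = (-3 + 1 + 1 + 2 + 2 + 0)/6 = 0.5000
Σ_{t=1}^{4}(x_t−x̄)(x_{t+2}−x̄) = -1.0000
γ_2 = -1.0000 / 6 = -0.167

-0.167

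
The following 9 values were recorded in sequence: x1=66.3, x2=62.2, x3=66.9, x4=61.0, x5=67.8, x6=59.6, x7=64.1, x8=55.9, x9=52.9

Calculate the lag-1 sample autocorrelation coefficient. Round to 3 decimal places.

0.074

Mean x̄ = (66.3 + 62.2 + 66.9 + 61.0 + 67.8 + 59.6 + 64.1 + 55.9 + 52.9)/9 = 61.8556
Numerator Σ_{t=1}^{8}(x_t−x̄)(x_{t+1}−x̄) = 15.3647
Denominator Σ(x_t−x̄)² = 207.1822
r_1 = 15.3647 / 207.1822 = 0.074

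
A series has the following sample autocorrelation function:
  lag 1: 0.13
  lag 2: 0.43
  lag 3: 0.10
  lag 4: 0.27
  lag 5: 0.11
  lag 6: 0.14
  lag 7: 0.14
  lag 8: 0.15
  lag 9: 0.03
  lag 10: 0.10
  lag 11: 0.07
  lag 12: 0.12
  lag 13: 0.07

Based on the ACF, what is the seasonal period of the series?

The largest autocorrelation is r_2 = 0.43, with weaker echoes at lags 4 (0.27) and 8 (0.15); the remaining lags stay at or below 0.14.
The dominant spike at lag 2 indicates a seasonal period of 2.

2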